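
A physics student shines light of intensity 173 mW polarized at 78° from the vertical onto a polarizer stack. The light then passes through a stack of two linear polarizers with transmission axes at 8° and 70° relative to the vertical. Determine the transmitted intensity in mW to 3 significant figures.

I₁ = 173 mW · cos²(70°) = 20.24 mW.
I₂ = I₁ · cos²(62°) = 20.24 · 0.2204 = 4.46 mW.

I ≈ 4.46 mW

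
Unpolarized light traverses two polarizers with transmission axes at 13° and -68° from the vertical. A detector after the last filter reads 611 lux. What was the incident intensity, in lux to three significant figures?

Unpolarized light through the first polarizer → I₁ = ½ I₀, now polarized at 13°.
I₂ = I₁ cos²(-68° − 13°) = 0.5 I₀ · cos²(81°) = 0.01224 I₀.
So 611 lux = 0.01224 I₀, giving I₀ = 611/0.01224 = 4.994e+04 lux.

I₀ ≈ 4.99e4 lux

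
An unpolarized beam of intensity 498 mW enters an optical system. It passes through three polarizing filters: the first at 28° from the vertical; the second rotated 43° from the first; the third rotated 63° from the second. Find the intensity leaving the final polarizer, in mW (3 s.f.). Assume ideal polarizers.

Unpolarized light through the first polarizer → I₁ = 498 mW/2 = 249 mW, polarized at 28°.
I₂ = I₁ · cos²(43°) = 249 · 0.5349 = 133.2 mW.
I₃ = I₂ · cos²(63°) = 133.2 · 0.2061 = 27.45 mW.

I ≈ 27.5 mW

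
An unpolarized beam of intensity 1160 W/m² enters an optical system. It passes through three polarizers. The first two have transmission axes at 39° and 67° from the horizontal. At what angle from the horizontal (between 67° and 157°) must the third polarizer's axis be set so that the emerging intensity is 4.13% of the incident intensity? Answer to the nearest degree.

Unpolarized light through the first polarizer → I₁ = ½ I₀, now polarized at 39°.
I₂ = I₁ cos²(67° − 39°) = 0.5 I₀ · cos²(28°) = 0.3898 I₀.
Need I₃/I₀ = 0.0413, so cos²(θ − 67°) = 0.0413 / 0.3898 = 0.106.
θ − 67° = arccos(√0.106) = 71.0°, giving θ ≈ 67 + 71.0 = 138.0°.

θ ≈ 138°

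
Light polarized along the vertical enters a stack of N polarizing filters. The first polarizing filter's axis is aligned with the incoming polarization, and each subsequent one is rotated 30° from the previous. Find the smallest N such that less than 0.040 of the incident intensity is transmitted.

First polarizer is aligned with the polarization: full transmission.
Each further stage multiplies by cos²(30°) = 0.75.
After N polarizers: T = 0.75^(N−1). Require T < 0.040 ⇒ N−1 > ln(0.040)/ln(0.75) = 11.19, so N−1 ≥ 12 and N = 13.
Check: N=13 gives T = 0.03168 < 0.040; N=12 gives T = 0.04224.

N = 13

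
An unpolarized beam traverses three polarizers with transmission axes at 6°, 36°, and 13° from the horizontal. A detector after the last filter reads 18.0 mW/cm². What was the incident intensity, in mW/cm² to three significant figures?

I₀ ≈ 56.6 mW/cm²

Unpolarized light through the first polarizer → I₁ = ½ I₀, now polarized at 6°.
I₂ = I₁ cos²(36° − 6°) = 0.5 I₀ · cos²(30°) = 0.375 I₀.
I₃ = I₂ cos²(13° − 36°) = 0.375 I₀ · cos²(23°) = 0.3177 I₀.
So 18.0 mW/cm² = 0.3177 I₀, giving I₀ = 18.0/0.3177 = 56.65 mW/cm².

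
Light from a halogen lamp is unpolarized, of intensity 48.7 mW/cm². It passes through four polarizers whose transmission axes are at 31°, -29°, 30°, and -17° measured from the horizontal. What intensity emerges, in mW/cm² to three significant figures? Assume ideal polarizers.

Unpolarized light through the first polarizer → I₁ = 48.7 mW/cm²/2 = 24.35 mW/cm², polarized at 31°.
I₂ = I₁ · cos²(60°) = 24.35 · 0.25 = 6.088 mW/cm².
I₃ = I₂ · cos²(59°) = 6.088 · 0.2653 = 1.615 mW/cm².
I₄ = I₃ · cos²(47°) = 1.615 · 0.4651 = 0.7511 mW/cm².

I ≈ 0.751 mW/cm²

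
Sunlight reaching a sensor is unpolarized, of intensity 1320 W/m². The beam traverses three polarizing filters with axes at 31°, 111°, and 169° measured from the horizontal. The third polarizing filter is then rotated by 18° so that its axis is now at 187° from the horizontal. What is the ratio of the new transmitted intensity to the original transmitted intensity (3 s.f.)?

I_new/I_old ≈ 0.208

Before rotation:
Unpolarized light through the first polarizer → I₁ = ½ I₀, now polarized at 31°.
I₂ = I₁ cos²(111° − 31°) = 0.5 I₀ · cos²(80°) = 0.01508 I₀.
I₃ = I₂ cos²(169° − 111°) = 0.01508 I₀ · cos²(58°) = 0.004234 I₀.
After rotation:
Unpolarized light through the first polarizer → I₁ = ½ I₀, now polarized at 31°.
I₂ = I₁ cos²(111° − 31°) = 0.5 I₀ · cos²(80°) = 0.01508 I₀.
I₃ = I₂ cos²(187° − 111°) = 0.01508 I₀ · cos²(76°) = 0.0008824 I₀.
Ratio = 0.0008824 / 0.004234 = 0.2084.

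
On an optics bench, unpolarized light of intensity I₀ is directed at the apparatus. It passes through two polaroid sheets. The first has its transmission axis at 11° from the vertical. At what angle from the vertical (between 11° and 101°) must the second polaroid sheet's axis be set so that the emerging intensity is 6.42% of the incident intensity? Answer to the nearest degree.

Unpolarized light through the first polarizer → I₁ = ½ I₀, now polarized at 11°.
Need I₂/I₀ = 0.0642, so cos²(θ − 11°) = 0.0642 / 0.5 = 0.1284.
θ − 11° = arccos(√0.1284) = 69.0°, giving θ ≈ 11 + 69.0 = 80.0°.

θ ≈ 80°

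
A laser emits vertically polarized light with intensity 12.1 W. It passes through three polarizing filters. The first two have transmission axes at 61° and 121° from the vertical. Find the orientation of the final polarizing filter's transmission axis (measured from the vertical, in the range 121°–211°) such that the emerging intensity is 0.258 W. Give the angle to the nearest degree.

θ ≈ 174°

I₁ = I₀ cos²(61° − 0°) = I₀ cos²(61°) = 0.235 I₀.
I₂ = I₁ cos²(121° − 61°) = 0.235 I₀ · cos²(60°) = 0.05876 I₀.
Target fraction: 0.258 / 12.1 W = 0.02132 of I₀.
Need I₃/I₀ = 0.02132, so cos²(θ − 121°) = 0.02132 / 0.05876 = 0.3629.
θ − 121° = arccos(√0.3629) = 53.0°, giving θ ≈ 121 + 53.0 = 174.0°.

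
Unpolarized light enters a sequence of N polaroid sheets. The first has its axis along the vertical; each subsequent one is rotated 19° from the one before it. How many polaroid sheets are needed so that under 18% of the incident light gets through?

First polarizer halves the unpolarized light: factor 1/2.
Each further stage multiplies by cos²(19°) = 0.894.
After N polarizers: T = 0.5·0.894^(N−1). Require T < 0.18 ⇒ N−1 > ln(0.18/0.5)/ln(0.894) = 9.12, so N−1 ≥ 10 and N = 11.
Check: N=11 gives T = 0.1631 < 0.18; N=10 gives T = 0.1824.

N = 11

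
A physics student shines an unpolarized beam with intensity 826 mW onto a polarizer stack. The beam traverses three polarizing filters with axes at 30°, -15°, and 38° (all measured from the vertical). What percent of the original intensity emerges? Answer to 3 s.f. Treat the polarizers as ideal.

Unpolarized light through the first polarizer → I₁ = 826 mW/2 = 413 mW, polarized at 30°.
I₂ = I₁ · cos²(45°) = 413 · 0.5 = 206.5 mW.
I₃ = I₂ · cos²(53°) = 206.5 · 0.3622 = 74.79 mW.
That is 9.055% of the incident intensity.

≈ 9.05%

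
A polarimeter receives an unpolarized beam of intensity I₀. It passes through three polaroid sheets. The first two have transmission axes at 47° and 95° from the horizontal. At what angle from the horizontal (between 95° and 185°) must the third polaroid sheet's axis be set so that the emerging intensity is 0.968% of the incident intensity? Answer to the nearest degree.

θ ≈ 173°

Unpolarized light through the first polarizer → I₁ = ½ I₀, now polarized at 47°.
I₂ = I₁ cos²(95° − 47°) = 0.5 I₀ · cos²(48°) = 0.2239 I₀.
Need I₃/I₀ = 0.00968, so cos²(θ − 95°) = 0.00968 / 0.2239 = 0.04324.
θ − 95° = arccos(√0.04324) = 78.0°, giving θ ≈ 95 + 78.0 = 173.0°.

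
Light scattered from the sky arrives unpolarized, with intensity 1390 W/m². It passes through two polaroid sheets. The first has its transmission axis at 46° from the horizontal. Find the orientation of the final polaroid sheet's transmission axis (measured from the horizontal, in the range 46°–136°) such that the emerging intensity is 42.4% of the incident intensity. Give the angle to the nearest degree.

θ ≈ 69°

Unpolarized light through the first polarizer → I₁ = ½ I₀, now polarized at 46°.
Need I₂/I₀ = 0.424, so cos²(θ − 46°) = 0.424 / 0.5 = 0.848.
θ − 46° = arccos(√0.848) = 22.9°, giving θ ≈ 46 + 22.9 = 68.9°.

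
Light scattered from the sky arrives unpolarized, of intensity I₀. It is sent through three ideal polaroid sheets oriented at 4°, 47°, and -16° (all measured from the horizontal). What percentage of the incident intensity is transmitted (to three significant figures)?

≈ 5.51%

Unpolarized light through the first polarizer → I₁ = ½ I₀, now polarized at 4°.
I₂ = I₁ cos²(47° − 4°) = 0.5 I₀ · cos²(43°) = 0.2674 I₀.
I₃ = I₂ cos²(-16° − 47°) = 0.2674 I₀ · cos²(63°) = 0.05512 I₀.
That is 5.512% of the incident intensity.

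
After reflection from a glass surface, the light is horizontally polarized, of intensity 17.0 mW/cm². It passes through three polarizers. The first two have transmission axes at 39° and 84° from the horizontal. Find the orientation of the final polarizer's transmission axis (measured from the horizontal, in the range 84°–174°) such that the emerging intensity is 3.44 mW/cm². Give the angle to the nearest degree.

By Malus's law, I₁ = I₀ cos²(39° − 0°) = I₀ cos²(39°) = 0.604 I₀.
I₂ = I₁ cos²(84° − 39°) = 0.604 I₀ · cos²(45°) = 0.302 I₀.
Target fraction: 3.44 / 17.0 mW/cm² = 0.2024 of I₀.
Need I₃/I₀ = 0.2024, so cos²(θ − 84°) = 0.2024 / 0.302 = 0.6701.
θ − 84° = arccos(√0.6701) = 35.1°, giving θ ≈ 84 + 35.1 = 119.1°.

θ ≈ 119°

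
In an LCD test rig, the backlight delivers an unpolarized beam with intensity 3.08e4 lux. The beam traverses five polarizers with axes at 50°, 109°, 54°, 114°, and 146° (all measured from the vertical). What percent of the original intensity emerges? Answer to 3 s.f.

Unpolarized light through the first polarizer → I₁ = 3.08e4 lux/2 = 1.54e+04 lux, polarized at 50°.
I₂ = I₁ · cos²(59°) = 1.54e+04 · 0.2653 = 4085 lux.
I₃ = I₂ · cos²(55°) = 4085 · 0.329 = 1344 lux.
I₄ = I₃ · cos²(60°) = 1344 · 0.25 = 336 lux.
I₅ = I₄ · cos²(32°) = 336 · 0.7192 = 241.6 lux.
That is 0.7845% of the incident intensity.

≈ 0.785%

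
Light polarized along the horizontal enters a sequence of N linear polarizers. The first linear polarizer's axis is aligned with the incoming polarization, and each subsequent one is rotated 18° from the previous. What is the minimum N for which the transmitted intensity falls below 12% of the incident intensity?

N = 23

First polarizer is aligned with the polarization: full transmission.
Each further stage multiplies by cos²(18°) = 0.9045.
After N polarizers: T = 0.9045^(N−1). Require T < 0.12 ⇒ N−1 > ln(0.12)/ln(0.9045) = 21.13, so N−1 ≥ 22 and N = 23.
Check: N=23 gives T = 0.1099 < 0.12; N=22 gives T = 0.1215.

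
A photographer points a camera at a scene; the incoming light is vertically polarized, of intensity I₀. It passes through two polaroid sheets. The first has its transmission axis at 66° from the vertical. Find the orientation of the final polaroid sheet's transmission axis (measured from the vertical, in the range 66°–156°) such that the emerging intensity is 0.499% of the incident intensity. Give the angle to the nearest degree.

θ ≈ 146°

I₁ = I₀ cos²(66° − 0°) = I₀ cos²(66°) = 0.1654 I₀.
Need I₂/I₀ = 0.00499, so cos²(θ − 66°) = 0.00499 / 0.1654 = 0.03016.
θ − 66° = arccos(√0.03016) = 80.0°, giving θ ≈ 66 + 80.0 = 146.0°.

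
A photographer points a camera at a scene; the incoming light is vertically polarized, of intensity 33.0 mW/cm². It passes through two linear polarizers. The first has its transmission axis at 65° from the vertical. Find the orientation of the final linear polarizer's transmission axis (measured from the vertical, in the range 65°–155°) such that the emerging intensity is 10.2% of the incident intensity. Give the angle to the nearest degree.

θ ≈ 106°

I₁ = I₀ cos²(65° − 0°) = I₀ cos²(65°) = 0.1786 I₀.
Need I₂/I₀ = 0.102, so cos²(θ − 65°) = 0.102 / 0.1786 = 0.5711.
θ − 65° = arccos(√0.5711) = 40.9°, giving θ ≈ 65 + 40.9 = 105.9°.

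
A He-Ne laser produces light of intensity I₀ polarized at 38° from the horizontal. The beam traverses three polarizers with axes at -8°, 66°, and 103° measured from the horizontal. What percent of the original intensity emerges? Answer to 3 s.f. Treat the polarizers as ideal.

≈ 2.34%

I₁ = I₀ cos²(-8° − 38°) = I₀ cos²(46°) = 0.4826 I₀.
I₂ = I₁ cos²(66° + 8°) = 0.4826 I₀ · cos²(74°) = 0.03666 I₀.
I₃ = I₂ cos²(103° − 66°) = 0.03666 I₀ · cos²(37°) = 0.02338 I₀.
That is 2.338% of the incident intensity.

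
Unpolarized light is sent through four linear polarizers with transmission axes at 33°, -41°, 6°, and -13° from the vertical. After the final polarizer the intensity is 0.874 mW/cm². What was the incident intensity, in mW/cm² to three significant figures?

I₀ ≈ 55.3 mW/cm²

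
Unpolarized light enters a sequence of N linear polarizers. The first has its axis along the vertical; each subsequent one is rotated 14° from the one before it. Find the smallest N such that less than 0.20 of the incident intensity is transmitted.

N = 17

First polarizer halves the unpolarized light: factor 1/2.
Each further stage multiplies by cos²(14°) = 0.9415.
After N polarizers: T = 0.5·0.9415^(N−1). Require T < 0.20 ⇒ N−1 > ln(0.20/0.5)/ln(0.9415) = 15.19, so N−1 ≥ 16 and N = 17.
Check: N=17 gives T = 0.1905 < 0.20; N=16 gives T = 0.2023.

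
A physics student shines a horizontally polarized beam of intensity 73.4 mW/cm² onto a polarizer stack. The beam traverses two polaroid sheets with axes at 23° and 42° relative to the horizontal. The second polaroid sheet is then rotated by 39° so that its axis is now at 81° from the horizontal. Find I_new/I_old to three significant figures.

I_new/I_old ≈ 0.314

Before rotation:
By Malus's law, I₁ = I₀ cos²(23° − 0°) = I₀ cos²(23°) = 0.8473 I₀.
I₂ = I₁ cos²(42° − 23°) = 0.8473 I₀ · cos²(19°) = 0.7575 I₀.
After rotation:
I₁ = I₀ cos²(23° − 0°) = I₀ cos²(23°) = 0.8473 I₀.
I₂ = I₁ cos²(81° − 23°) = 0.8473 I₀ · cos²(58°) = 0.2379 I₀.
Ratio = 0.2379 / 0.7575 = 0.3141.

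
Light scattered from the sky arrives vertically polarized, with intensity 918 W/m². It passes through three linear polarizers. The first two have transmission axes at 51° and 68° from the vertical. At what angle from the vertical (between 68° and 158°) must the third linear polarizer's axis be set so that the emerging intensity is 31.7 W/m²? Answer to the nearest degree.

θ ≈ 140°

By Malus's law, I₁ = I₀ cos²(51° − 0°) = I₀ cos²(51°) = 0.396 I₀.
I₂ = I₁ cos²(68° − 51°) = 0.396 I₀ · cos²(17°) = 0.3622 I₀.
Target fraction: 31.7 / 918 W/m² = 0.03453 of I₀.
Need I₃/I₀ = 0.03453, so cos²(θ − 68°) = 0.03453 / 0.3622 = 0.09534.
θ − 68° = arccos(√0.09534) = 72.0°, giving θ ≈ 68 + 72.0 = 140.0°.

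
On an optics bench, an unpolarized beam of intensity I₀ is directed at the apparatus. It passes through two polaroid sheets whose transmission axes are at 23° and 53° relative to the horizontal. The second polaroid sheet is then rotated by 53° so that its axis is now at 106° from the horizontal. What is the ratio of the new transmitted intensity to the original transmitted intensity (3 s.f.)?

I_new/I_old ≈ 0.0198

Before rotation:
Unpolarized light through the first polarizer → I₁ = ½ I₀, now polarized at 23°.
I₂ = I₁ cos²(53° − 23°) = 0.5 I₀ · cos²(30°) = 0.375 I₀.
After rotation:
Unpolarized light through the first polarizer → I₁ = ½ I₀, now polarized at 23°.
I₂ = I₁ cos²(106° − 23°) = 0.5 I₀ · cos²(83°) = 0.007426 I₀.
Ratio = 0.007426 / 0.375 = 0.0198.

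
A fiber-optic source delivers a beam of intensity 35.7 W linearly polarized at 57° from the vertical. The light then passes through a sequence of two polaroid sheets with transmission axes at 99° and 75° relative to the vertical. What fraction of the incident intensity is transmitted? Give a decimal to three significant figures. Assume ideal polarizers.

I/I₀ ≈ 0.461

By Malus's law, I₁ = 35.7 W · cos²(42°) = 19.72 W.
I₂ = I₁ · cos²(24°) = 19.72 · 0.8346 = 16.45 W.
Transmitted fraction = 0.4609.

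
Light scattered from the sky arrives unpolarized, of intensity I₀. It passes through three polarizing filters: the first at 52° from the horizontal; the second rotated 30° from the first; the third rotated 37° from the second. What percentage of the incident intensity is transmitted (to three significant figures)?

Unpolarized light through the first polarizer → I₁ = ½ I₀, now polarized at 52°.
I₂ = I₁ cos²(30°) = 0.5 · 0.75 I₀ = 0.375 I₀.
I₃ = I₂ cos²(37°) = 0.375 · 0.6378 I₀ = 0.2392 I₀.
That is 23.92% of the incident intensity.

≈ 23.9%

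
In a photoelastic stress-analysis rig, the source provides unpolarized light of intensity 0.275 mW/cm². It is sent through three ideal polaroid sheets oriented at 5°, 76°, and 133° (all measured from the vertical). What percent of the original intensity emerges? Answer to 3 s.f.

≈ 1.57%

Unpolarized light through the first polarizer → I₁ = 0.275 mW/cm²/2 = 0.1375 mW/cm², polarized at 5°.
I₂ = I₁ · cos²(71°) = 0.1375 · 0.106 = 0.01457 mW/cm².
I₃ = I₂ · cos²(57°) = 0.01457 · 0.2966 = 0.004323 mW/cm².
That is 1.572% of the incident intensity.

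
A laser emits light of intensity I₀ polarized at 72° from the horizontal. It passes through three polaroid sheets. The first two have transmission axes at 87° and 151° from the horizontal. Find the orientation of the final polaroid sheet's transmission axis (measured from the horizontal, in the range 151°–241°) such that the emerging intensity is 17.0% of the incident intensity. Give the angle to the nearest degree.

θ ≈ 164°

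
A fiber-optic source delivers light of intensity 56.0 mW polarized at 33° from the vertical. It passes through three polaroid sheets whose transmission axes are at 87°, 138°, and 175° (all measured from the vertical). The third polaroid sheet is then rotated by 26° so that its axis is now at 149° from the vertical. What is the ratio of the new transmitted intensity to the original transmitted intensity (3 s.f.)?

Before rotation:
By Malus's law, I₁ = I₀ cos²(87° − 33°) = I₀ cos²(54°) = 0.3455 I₀.
I₂ = I₁ cos²(138° − 87°) = 0.3455 I₀ · cos²(51°) = 0.1368 I₀.
I₃ = I₂ cos²(175° − 138°) = 0.1368 I₀ · cos²(37°) = 0.08727 I₀.
After rotation:
I₁ = I₀ cos²(87° − 33°) = I₀ cos²(54°) = 0.3455 I₀.
I₂ = I₁ cos²(138° − 87°) = 0.3455 I₀ · cos²(51°) = 0.1368 I₀.
I₃ = I₂ cos²(149° − 138°) = 0.1368 I₀ · cos²(11°) = 0.1318 I₀.
Ratio = 0.1318 / 0.08727 = 1.511.

I_new/I_old ≈ 1.51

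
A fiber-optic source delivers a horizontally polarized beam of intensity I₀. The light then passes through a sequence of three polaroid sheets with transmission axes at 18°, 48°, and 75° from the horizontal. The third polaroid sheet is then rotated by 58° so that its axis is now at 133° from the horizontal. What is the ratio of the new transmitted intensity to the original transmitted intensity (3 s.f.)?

I_new/I_old ≈ 0.00957

Before rotation:
By Malus's law, I₁ = I₀ cos²(18° − 0°) = I₀ cos²(18°) = 0.9045 I₀.
I₂ = I₁ cos²(48° − 18°) = 0.9045 I₀ · cos²(30°) = 0.6784 I₀.
I₃ = I₂ cos²(75° − 48°) = 0.6784 I₀ · cos²(27°) = 0.5386 I₀.
After rotation:
I₁ = I₀ cos²(18° − 0°) = I₀ cos²(18°) = 0.9045 I₀.
I₂ = I₁ cos²(48° − 18°) = 0.9045 I₀ · cos²(30°) = 0.6784 I₀.
I₃ = I₂ cos²(133° − 48°) = 0.6784 I₀ · cos²(85°) = 0.005153 I₀.
Ratio = 0.005153 / 0.5386 = 0.009568.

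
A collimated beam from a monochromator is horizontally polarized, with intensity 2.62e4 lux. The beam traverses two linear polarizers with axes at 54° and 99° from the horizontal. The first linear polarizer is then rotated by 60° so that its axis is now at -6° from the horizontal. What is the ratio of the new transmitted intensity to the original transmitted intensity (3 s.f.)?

I_new/I_old ≈ 0.384

Before rotation:
By Malus's law, I₁ = I₀ cos²(54° − 0°) = I₀ cos²(54°) = 0.3455 I₀.
I₂ = I₁ cos²(99° − 54°) = 0.3455 I₀ · cos²(45°) = 0.1727 I₀.
After rotation:
I₁ = I₀ cos²(-6° − 0°) = I₀ cos²(6°) = 0.9891 I₀.
Angle between axes 1 and 2: 75°. I₂ = 0.9891 I₀ · cos²(75°) = 0.06626 I₀.
Ratio = 0.06626 / 0.1727 = 0.3835.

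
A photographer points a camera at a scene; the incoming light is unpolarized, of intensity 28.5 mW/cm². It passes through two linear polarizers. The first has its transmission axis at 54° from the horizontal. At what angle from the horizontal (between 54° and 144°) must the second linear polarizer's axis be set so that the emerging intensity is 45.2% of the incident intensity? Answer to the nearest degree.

θ ≈ 72°

Unpolarized light through the first polarizer → I₁ = ½ I₀, now polarized at 54°.
Need I₂/I₀ = 0.452, so cos²(θ − 54°) = 0.452 / 0.5 = 0.904.
θ − 54° = arccos(√0.904) = 18.0°, giving θ ≈ 54 + 18.0 = 72.0°.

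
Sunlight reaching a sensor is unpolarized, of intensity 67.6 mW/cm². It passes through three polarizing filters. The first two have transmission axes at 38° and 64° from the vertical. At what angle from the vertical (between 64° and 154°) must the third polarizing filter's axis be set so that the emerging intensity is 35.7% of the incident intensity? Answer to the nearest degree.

θ ≈ 84°

Unpolarized light through the first polarizer → I₁ = ½ I₀, now polarized at 38°.
I₂ = I₁ cos²(64° − 38°) = 0.5 I₀ · cos²(26°) = 0.4039 I₀.
Need I₃/I₀ = 0.357, so cos²(θ − 64°) = 0.357 / 0.4039 = 0.8838.
θ − 64° = arccos(√0.8838) = 19.9°, giving θ ≈ 64 + 19.9 = 83.9°.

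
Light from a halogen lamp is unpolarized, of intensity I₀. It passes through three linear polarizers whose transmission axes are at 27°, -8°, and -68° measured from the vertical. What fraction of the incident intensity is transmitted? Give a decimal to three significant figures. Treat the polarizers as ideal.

≈ 0.0839 I₀

Unpolarized light through the first polarizer → I₁ = ½ I₀, now polarized at 27°.
I₂ = I₁ cos²(-8° − 27°) = 0.5 I₀ · cos²(35°) = 0.3355 I₀.
I₃ = I₂ cos²(-68° + 8°) = 0.3355 I₀ · cos²(60°) = 0.08388 I₀.
Transmitted fraction = 0.08388.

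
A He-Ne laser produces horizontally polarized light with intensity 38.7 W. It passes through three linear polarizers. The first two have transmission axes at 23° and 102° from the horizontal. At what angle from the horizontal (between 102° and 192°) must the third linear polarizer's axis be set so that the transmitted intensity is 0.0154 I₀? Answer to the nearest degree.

I₁ = I₀ cos²(23° − 0°) = I₀ cos²(23°) = 0.8473 I₀.
I₂ = I₁ cos²(102° − 23°) = 0.8473 I₀ · cos²(79°) = 0.03085 I₀.
Need I₃/I₀ = 0.0154, so cos²(θ − 102°) = 0.0154 / 0.03085 = 0.4992.
θ − 102° = arccos(√0.4992) = 45.0°, giving θ ≈ 102 + 45.0 = 147.0°.

θ ≈ 147°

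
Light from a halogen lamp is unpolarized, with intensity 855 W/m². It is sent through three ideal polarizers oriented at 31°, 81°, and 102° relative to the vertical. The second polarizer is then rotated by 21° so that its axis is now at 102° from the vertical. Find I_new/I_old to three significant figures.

Before rotation:
Unpolarized light through the first polarizer → I₁ = ½ I₀, now polarized at 31°.
I₂ = I₁ cos²(81° − 31°) = 0.5 I₀ · cos²(50°) = 0.2066 I₀.
I₃ = I₂ cos²(102° − 81°) = 0.2066 I₀ · cos²(21°) = 0.1801 I₀.
After rotation:
Unpolarized light through the first polarizer → I₁ = ½ I₀, now polarized at 31°.
I₂ = I₁ cos²(102° − 31°) = 0.5 I₀ · cos²(71°) = 0.053 I₀.
I₃ = I₂ cos²(102° − 102°) = 0.053 I₀ · cos²(0°) = 0.053 I₀.
Ratio = 0.053 / 0.1801 = 0.2943.

I_new/I_old ≈ 0.294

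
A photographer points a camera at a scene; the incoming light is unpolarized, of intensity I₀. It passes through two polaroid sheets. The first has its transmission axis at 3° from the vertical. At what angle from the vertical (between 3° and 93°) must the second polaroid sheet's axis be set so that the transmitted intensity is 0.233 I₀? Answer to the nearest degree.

Unpolarized light through the first polarizer → I₁ = ½ I₀, now polarized at 3°.
Need I₂/I₀ = 0.233, so cos²(θ − 3°) = 0.233 / 0.5 = 0.466.
θ − 3° = arccos(√0.466) = 46.9°, giving θ ≈ 3 + 46.9 = 49.9°.

θ ≈ 50°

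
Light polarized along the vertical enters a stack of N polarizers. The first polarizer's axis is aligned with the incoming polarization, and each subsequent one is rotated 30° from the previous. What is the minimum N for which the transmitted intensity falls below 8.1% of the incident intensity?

N = 10

First polarizer is aligned with the polarization: full transmission.
Each further stage multiplies by cos²(30°) = 0.75.
After N polarizers: T = 0.75^(N−1). Require T < 0.081 ⇒ N−1 > ln(0.081)/ln(0.75) = 8.74, so N−1 ≥ 9 and N = 10.
Check: N=10 gives T = 0.07508 < 0.081; N=9 gives T = 0.1001.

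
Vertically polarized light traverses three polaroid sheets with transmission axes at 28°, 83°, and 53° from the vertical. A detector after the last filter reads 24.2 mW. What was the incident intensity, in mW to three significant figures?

I₀ ≈ 126 mW

By Malus's law, I₁ = I₀ cos²(28° − 0°) = I₀ cos²(28°) = 0.7796 I₀.
I₂ = I₁ cos²(83° − 28°) = 0.7796 I₀ · cos²(55°) = 0.2565 I₀.
I₃ = I₂ cos²(53° − 83°) = 0.2565 I₀ · cos²(30°) = 0.1924 I₀.
So 24.2 mW = 0.1924 I₀, giving I₀ = 24.2/0.1924 = 125.8 mW.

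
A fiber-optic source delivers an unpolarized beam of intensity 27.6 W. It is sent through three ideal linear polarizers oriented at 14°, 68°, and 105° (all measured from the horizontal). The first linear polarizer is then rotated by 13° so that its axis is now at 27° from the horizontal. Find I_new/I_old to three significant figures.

Before rotation:
Unpolarized light through the first polarizer → I₁ = ½ I₀, now polarized at 14°.
I₂ = I₁ cos²(68° − 14°) = 0.5 I₀ · cos²(54°) = 0.1727 I₀.
I₃ = I₂ cos²(105° − 68°) = 0.1727 I₀ · cos²(37°) = 0.1102 I₀.
After rotation:
Unpolarized light through the first polarizer → I₁ = ½ I₀, now polarized at 27°.
I₂ = I₁ cos²(68° − 27°) = 0.5 I₀ · cos²(41°) = 0.2848 I₀.
I₃ = I₂ cos²(105° − 68°) = 0.2848 I₀ · cos²(37°) = 0.1816 I₀.
Ratio = 0.1816 / 0.1102 = 1.649.

I_new/I_old ≈ 1.65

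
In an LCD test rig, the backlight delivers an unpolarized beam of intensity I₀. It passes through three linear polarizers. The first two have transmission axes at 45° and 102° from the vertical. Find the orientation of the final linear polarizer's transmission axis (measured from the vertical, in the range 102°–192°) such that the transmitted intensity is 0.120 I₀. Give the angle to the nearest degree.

θ ≈ 128°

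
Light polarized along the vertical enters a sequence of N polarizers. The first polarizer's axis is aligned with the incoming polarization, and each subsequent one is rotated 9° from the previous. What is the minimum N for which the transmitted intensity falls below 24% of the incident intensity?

First polarizer is aligned with the polarization: full transmission.
Each further stage multiplies by cos²(9°) = 0.9755.
After N polarizers: T = 0.9755^(N−1). Require T < 0.24 ⇒ N−1 > ln(0.24)/ln(0.9755) = 57.60, so N−1 ≥ 58 and N = 59.
Check: N=59 gives T = 0.2376 < 0.24; N=58 gives T = 0.2436.

N = 59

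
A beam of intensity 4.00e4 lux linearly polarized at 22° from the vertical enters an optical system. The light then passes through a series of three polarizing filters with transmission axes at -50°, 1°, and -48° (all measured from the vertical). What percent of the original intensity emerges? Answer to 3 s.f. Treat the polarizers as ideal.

≈ 1.63%

By Malus's law, I₁ = 4.00e4 lux · cos²(72°) = 3820 lux.
I₂ = I₁ · cos²(51°) = 3820 · 0.396 = 1513 lux.
I₃ = I₂ · cos²(49°) = 1513 · 0.4304 = 651.1 lux.
That is 1.628% of the incident intensity.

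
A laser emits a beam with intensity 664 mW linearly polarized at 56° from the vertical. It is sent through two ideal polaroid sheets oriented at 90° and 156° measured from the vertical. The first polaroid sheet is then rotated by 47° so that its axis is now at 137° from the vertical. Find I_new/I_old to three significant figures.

Before rotation:
By Malus's law, I₁ = I₀ cos²(90° − 56°) = I₀ cos²(34°) = 0.6873 I₀.
I₂ = I₁ cos²(156° − 90°) = 0.6873 I₀ · cos²(66°) = 0.1137 I₀.
After rotation:
I₁ = I₀ cos²(137° − 56°) = I₀ cos²(81°) = 0.02447 I₀.
I₂ = I₁ cos²(156° − 137°) = 0.02447 I₀ · cos²(19°) = 0.02188 I₀.
Ratio = 0.02188 / 0.1137 = 0.1924.

I_new/I_old ≈ 0.192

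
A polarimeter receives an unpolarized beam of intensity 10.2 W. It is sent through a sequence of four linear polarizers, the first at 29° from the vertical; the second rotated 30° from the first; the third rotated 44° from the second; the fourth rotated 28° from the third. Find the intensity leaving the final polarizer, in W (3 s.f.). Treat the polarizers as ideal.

Unpolarized light through the first polarizer → I₁ = 10.2 W/2 = 5.1 W, polarized at 29°.
I₂ = I₁ · cos²(30°) = 5.1 · 0.75 = 3.825 W.
I₃ = I₂ · cos²(44°) = 3.825 · 0.5174 = 1.979 W.
I₄ = I₃ · cos²(28°) = 1.979 · 0.7796 = 1.543 W.

I ≈ 1.54 W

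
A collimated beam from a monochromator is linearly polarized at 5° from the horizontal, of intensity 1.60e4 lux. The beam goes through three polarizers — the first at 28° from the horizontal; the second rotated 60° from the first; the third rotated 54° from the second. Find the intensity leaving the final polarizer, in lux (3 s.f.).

I₁ = 1.60e4 lux · cos²(23°) = 1.356e+04 lux.
I₂ = I₁ · cos²(60°) = 1.356e+04 · 0.25 = 3389 lux.
I₃ = I₂ · cos²(54°) = 3389 · 0.3455 = 1171 lux.

I ≈ 1170 lux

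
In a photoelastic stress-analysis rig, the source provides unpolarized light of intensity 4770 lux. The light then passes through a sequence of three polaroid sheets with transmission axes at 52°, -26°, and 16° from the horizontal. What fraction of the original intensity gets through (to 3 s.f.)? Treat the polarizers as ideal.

Unpolarized light through the first polarizer → I₁ = 4770 lux/2 = 2385 lux, polarized at 52°.
I₂ = I₁ · cos²(78°) = 2385 · 0.04323 = 103.1 lux.
I₃ = I₂ · cos²(42°) = 103.1 · 0.5523 = 56.94 lux.
Transmitted fraction = 0.01194.

I/I₀ ≈ 0.0119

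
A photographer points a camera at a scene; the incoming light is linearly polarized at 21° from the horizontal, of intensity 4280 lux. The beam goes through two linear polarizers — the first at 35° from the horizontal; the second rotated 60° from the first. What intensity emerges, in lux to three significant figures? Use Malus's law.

I ≈ 1010 lux

By Malus's law, I₁ = 4280 lux · cos²(14°) = 4030 lux.
I₂ = I₁ · cos²(60°) = 4030 · 0.25 = 1007 lux.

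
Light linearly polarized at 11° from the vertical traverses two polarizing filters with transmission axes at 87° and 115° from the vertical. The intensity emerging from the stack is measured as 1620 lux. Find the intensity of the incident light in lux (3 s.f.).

I₁ = I₀ cos²(87° − 11°) = I₀ cos²(76°) = 0.05853 I₀.
I₂ = I₁ cos²(115° − 87°) = 0.05853 I₀ · cos²(28°) = 0.04563 I₀.
So 1620 lux = 0.04563 I₀, giving I₀ = 1620/0.04563 = 3.551e+04 lux.

I₀ ≈ 3.55e4 lux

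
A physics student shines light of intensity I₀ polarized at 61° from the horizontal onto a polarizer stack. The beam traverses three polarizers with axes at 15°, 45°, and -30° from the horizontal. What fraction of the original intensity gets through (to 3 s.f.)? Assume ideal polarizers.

≈ 0.0242 I₀

By Malus's law, I₁ = I₀ cos²(15° − 61°) = I₀ cos²(46°) = 0.4826 I₀.
I₂ = I₁ cos²(45° − 15°) = 0.4826 I₀ · cos²(30°) = 0.3619 I₀.
I₃ = I₂ cos²(-30° − 45°) = 0.3619 I₀ · cos²(75°) = 0.02424 I₀.
Transmitted fraction = 0.02424.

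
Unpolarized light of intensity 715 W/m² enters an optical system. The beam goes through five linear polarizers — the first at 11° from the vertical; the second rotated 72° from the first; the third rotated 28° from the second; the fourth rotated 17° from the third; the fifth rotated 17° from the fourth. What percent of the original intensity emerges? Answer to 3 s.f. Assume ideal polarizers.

Unpolarized light through the first polarizer → I₁ = 715 W/m²/2 = 357.5 W/m², polarized at 11°.
I₂ = I₁ · cos²(72°) = 357.5 · 0.09549 = 34.14 W/m².
I₃ = I₂ · cos²(28°) = 34.14 · 0.7796 = 26.61 W/m².
I₄ = I₃ · cos²(17°) = 26.61 · 0.9145 = 24.34 W/m².
I₅ = I₄ · cos²(17°) = 24.34 · 0.9145 = 22.26 W/m².
That is 3.113% of the incident intensity.

≈ 3.11%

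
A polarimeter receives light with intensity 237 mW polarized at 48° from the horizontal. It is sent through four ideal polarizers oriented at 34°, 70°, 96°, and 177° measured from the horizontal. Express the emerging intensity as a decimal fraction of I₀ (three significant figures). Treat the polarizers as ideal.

I₁ = 237 mW · cos²(14°) = 223.1 mW.
I₂ = I₁ · cos²(36°) = 223.1 · 0.6545 = 146 mW.
I₃ = I₂ · cos²(26°) = 146 · 0.8078 = 118 mW.
I₄ = I₃ · cos²(81°) = 118 · 0.02447 = 2.887 mW.
Transmitted fraction = 0.01218.

I/I₀ ≈ 0.0122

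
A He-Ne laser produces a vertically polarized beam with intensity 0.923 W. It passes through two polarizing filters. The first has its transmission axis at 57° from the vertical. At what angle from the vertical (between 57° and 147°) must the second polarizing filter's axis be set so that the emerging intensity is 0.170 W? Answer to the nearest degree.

θ ≈ 95°

By Malus's law, I₁ = I₀ cos²(57° − 0°) = I₀ cos²(57°) = 0.2966 I₀.
Target fraction: 0.170 / 0.923 W = 0.1842 of I₀.
Need I₂/I₀ = 0.1842, so cos²(θ − 57°) = 0.1842 / 0.2966 = 0.6209.
θ − 57° = arccos(√0.6209) = 38.0°, giving θ ≈ 57 + 38.0 = 95.0°.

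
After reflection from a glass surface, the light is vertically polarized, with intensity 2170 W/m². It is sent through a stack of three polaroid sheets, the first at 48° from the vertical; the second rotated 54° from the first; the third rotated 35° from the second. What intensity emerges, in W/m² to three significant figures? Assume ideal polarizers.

I ≈ 225 W/m²

I₁ = 2170 W/m² · cos²(48°) = 971.6 W/m².
I₂ = I₁ · cos²(54°) = 971.6 · 0.3455 = 335.7 W/m².
I₃ = I₂ · cos²(35°) = 335.7 · 0.671 = 225.2 W/m².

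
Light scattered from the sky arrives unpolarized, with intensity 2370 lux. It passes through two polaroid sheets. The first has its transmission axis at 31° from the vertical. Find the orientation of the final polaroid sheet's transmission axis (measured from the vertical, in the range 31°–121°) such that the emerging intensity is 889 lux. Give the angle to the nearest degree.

Unpolarized light through the first polarizer → I₁ = ½ I₀, now polarized at 31°.
Target fraction: 889 / 2370 lux = 0.3751 of I₀.
Need I₂/I₀ = 0.3751, so cos²(θ − 31°) = 0.3751 / 0.5 = 0.7502.
θ − 31° = arccos(√0.7502) = 30.0°, giving θ ≈ 31 + 30.0 = 61.0°.

θ ≈ 61°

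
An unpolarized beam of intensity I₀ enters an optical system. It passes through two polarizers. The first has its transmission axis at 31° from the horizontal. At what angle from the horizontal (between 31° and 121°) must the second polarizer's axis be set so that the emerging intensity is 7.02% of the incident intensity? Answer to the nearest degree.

Unpolarized light through the first polarizer → I₁ = ½ I₀, now polarized at 31°.
Need I₂/I₀ = 0.0702, so cos²(θ − 31°) = 0.0702 / 0.5 = 0.1404.
θ − 31° = arccos(√0.1404) = 68.0°, giving θ ≈ 31 + 68.0 = 99.0°.

θ ≈ 99°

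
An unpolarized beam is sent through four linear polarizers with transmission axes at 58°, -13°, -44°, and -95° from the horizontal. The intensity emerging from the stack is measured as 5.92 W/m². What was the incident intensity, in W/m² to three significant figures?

Unpolarized light through the first polarizer → I₁ = ½ I₀, now polarized at 58°.
I₂ = I₁ cos²(-13° − 58°) = 0.5 I₀ · cos²(71°) = 0.053 I₀.
I₃ = I₂ cos²(-44° + 13°) = 0.053 I₀ · cos²(31°) = 0.03894 I₀.
I₄ = I₃ cos²(-95° + 44°) = 0.03894 I₀ · cos²(51°) = 0.01542 I₀.
So 5.92 W/m² = 0.01542 I₀, giving I₀ = 5.92/0.01542 = 383.9 W/m².

I₀ ≈ 384 W/m²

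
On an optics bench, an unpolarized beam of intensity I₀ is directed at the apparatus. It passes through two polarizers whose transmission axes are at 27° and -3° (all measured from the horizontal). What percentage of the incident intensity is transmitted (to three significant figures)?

≈ 37.5%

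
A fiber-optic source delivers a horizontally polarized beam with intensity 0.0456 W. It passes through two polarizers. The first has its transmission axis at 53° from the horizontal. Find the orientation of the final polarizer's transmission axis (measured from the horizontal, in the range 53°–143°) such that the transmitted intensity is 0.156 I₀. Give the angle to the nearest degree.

I₁ = I₀ cos²(53° − 0°) = I₀ cos²(53°) = 0.3622 I₀.
Need I₂/I₀ = 0.156, so cos²(θ − 53°) = 0.156 / 0.3622 = 0.4307.
θ − 53° = arccos(√0.4307) = 49.0°, giving θ ≈ 53 + 49.0 = 102.0°.

θ ≈ 102°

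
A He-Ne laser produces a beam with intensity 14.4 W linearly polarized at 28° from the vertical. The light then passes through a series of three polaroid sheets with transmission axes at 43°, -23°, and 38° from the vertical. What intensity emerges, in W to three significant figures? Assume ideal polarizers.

I₁ = 14.4 W · cos²(15°) = 13.44 W.
I₂ = I₁ · cos²(66°) = 13.44 · 0.1654 = 2.223 W.
I₃ = I₂ · cos²(61°) = 2.223 · 0.235 = 0.5224 W.

I ≈ 0.522 W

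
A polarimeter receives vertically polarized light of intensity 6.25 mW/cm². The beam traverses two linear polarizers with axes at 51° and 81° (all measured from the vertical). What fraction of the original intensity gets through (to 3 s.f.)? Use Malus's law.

By Malus's law, I₁ = 6.25 mW/cm² · cos²(51°) = 2.475 mW/cm².
I₂ = I₁ · cos²(30°) = 2.475 · 0.75 = 1.856 mW/cm².
Transmitted fraction = 0.297.

I/I₀ ≈ 0.297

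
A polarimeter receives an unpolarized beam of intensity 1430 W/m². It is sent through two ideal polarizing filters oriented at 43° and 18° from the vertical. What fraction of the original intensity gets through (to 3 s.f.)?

I/I₀ ≈ 0.411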